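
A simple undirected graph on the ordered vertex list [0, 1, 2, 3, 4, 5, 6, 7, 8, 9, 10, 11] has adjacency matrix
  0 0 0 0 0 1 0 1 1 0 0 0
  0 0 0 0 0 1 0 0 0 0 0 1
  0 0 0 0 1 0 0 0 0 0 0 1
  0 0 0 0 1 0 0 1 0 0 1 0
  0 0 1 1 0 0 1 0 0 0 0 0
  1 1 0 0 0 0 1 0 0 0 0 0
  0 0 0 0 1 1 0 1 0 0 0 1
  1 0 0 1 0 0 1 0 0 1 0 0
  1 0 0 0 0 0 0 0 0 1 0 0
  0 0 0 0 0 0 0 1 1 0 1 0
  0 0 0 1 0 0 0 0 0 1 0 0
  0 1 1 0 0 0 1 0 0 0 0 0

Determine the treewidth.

A width-3 tree decomposition is:
Bags: B1 = {3, 8, 9, 10}  B2 = {3, 7, 8, 9}  B3 = {0, 3, 7, 8}  B4 = {0, 3, 4, 7}  B5 = {0, 4, 6, 7}  B6 = {0, 4, 5, 6}  B7 = {2, 4, 5, 6}  B8 = {2, 5, 6, 11}  B9 = {1, 2, 5, 11}
Tree: B1–B2, B2–B3, B3–B4, B4–B5, B5–B6, B6–B7, B7–B8, B8–B9
The largest bag has 4 vertices, giving width 3; this decomposition certifies tw(G) ≤ 3. For the lower bound: the 4 vertex sets {8,9,10}, {3}, {7}, {0,4,5,6} are disjoint, each induces a connected subgraph, and every pair is joined by at least one edge of G. Contracting each set to a single vertex therefore yields K_{4} as a minor, and since treewidth is minor-monotone, tw(G) ≥ tw(K_{4}) = 3. The upper and lower bounds meet at 3, so that is the treewidth.

3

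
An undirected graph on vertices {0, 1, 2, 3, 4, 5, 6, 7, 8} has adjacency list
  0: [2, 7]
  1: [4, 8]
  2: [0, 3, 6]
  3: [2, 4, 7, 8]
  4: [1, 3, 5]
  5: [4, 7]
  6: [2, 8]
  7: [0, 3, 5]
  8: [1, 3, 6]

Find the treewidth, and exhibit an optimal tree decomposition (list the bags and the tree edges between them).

Treewidth 3.
One such decomposition:
Bags: B1 = {0, 2, 5, 7}  B2 = {2, 3, 5, 7}  B3 = {2, 3, 4, 5}  B4 = {2, 3, 4, 6}  B5 = {3, 4, 6, 8}  B6 = {1, 4, 6, 8}
Tree: B1–B2, B2–B3, B3–B4, B4–B5, B5–B6

Every bag has size at most 4, so the width is 4 − 1 = 3 and tw(G) ≤ 3. For the lower bound: the 4 vertex sets {0,5,7}, {2}, {3}, {1,4,6,8} are disjoint, each induces a connected subgraph, and every pair is joined by at least one edge of G. Contracting each set to a single vertex therefore yields K_{4} as a minor, and since treewidth is minor-monotone, tw(G) ≥ tw(K_{4}) = 3. Therefore the treewidth is 3.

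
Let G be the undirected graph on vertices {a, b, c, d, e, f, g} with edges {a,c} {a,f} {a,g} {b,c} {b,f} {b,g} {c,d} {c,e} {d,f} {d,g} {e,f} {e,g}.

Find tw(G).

A width-3 tree decomposition is:
Bags: B1 = {c, e, f, g}  B2 = {a, c, f, g}  B3 = {c, d, f, g}  B4 = {b, c, f, g}
Tree: B1–B2, B2–B3, B3–B4
Every bag has size at most 4, so the width is 4 − 1 = 3 and tw(G) ≤ 3. For the lower bound: the 4 vertex sets {c,e}, {a,g}, {f}, {d} are disjoint, each induces a connected subgraph, and every pair is joined by at least one edge of G. Contracting each set to a single vertex therefore yields K_{4} as a minor, and since treewidth is minor-monotone, tw(G) ≥ tw(K_{4}) = 3. Hence tw(G) = 3 exactly.

3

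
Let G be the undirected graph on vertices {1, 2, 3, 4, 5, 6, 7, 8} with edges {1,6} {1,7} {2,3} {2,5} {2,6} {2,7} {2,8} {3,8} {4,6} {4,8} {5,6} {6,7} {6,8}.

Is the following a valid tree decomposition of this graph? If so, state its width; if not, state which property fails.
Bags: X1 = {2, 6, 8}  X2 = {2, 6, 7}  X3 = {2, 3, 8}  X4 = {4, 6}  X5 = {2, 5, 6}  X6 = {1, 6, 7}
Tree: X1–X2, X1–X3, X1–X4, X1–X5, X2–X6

No — edge (8,4) lies in no bag.

A tree decomposition must satisfy three properties: every vertex lies in some bag; for every edge, both endpoints lie together in some bag; and for every vertex, the bags containing it form a connected subtree. Here edge (8,4) lies in no bag, so the decomposition is invalid.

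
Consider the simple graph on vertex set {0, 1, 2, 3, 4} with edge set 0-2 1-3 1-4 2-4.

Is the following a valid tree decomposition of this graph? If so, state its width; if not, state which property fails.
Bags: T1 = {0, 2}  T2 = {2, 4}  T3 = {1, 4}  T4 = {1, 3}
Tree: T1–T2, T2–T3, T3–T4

Yes; width 1.

Vertex coverage: the bags together contain {0, 1, 2, 3, 4}, the full vertex set. Edge coverage: each edge of G has both endpoints in at least one bag. Running intersection: for every vertex, the bags containing it form a connected subtree. All three properties hold, so this is a valid tree decomposition of width max|bag| − 1 = 1, and hence tw(G) ≤ 1.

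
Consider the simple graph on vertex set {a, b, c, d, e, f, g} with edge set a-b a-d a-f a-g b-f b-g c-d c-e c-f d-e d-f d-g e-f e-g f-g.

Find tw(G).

A width-3 tree decomposition is:
Bags: B1 = {a, b, f, g}  B2 = {a, d, f, g}  B3 = {d, e, f, g}  B4 = {c, d, e, f}
Tree: B1–B2, B2–B3, B3–B4
The largest bag has 4 vertices, giving width 3; this decomposition certifies tw(G) ≤ 3. On the other hand G contains the 4-clique {d, e, f, g}. A clique must lie in a single bag of any decomposition, so no decomposition can have width below 3. Therefore the treewidth is 3.

3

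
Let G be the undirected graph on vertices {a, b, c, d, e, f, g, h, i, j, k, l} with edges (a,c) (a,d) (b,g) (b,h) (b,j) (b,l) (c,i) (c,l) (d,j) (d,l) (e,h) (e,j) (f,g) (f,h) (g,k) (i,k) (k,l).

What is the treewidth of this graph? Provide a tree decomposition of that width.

Treewidth 3.
Bags: B1 = {a, c, d, i}  B2 = {c, d, i, l}  B3 = {d, i, k, l}  B4 = {d, j, k, l}  B5 = {b, j, k, l}  B6 = {b, g, j, k}  B7 = {b, e, g, j}  B8 = {b, e, g, h}  B9 = {e, f, g, h}
Tree: B1–B2, B2–B3, B3–B4, B4–B5, B5–B6, B6–B7, B7–B8, B8–B9

Each bag holds 4 vertices, so the decomposition has width 3, which upper-bounds the treewidth. For the lower bound: the 4 vertex sets {a,c,i}, {d}, {l}, {b,g,j,k} are disjoint, each induces a connected subgraph, and every pair is joined by at least one edge of G. Contracting each set to a single vertex therefore yields K_{4} as a minor, and since treewidth is minor-monotone, tw(G) ≥ tw(K_{4}) = 3. The upper and lower bounds meet at 3, so that is the treewidth.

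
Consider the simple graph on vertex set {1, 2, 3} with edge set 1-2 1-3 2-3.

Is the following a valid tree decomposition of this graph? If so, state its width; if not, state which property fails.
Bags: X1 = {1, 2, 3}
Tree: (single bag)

Every vertex of G appears in some bag (union = {1, 2, 3}); every edge is covered by a bag; and for each vertex v the set of bags containing v is connected in the bag tree. The decomposition is therefore valid. The largest bag has 3 vertices, so the width is 2.

Yes; width 2.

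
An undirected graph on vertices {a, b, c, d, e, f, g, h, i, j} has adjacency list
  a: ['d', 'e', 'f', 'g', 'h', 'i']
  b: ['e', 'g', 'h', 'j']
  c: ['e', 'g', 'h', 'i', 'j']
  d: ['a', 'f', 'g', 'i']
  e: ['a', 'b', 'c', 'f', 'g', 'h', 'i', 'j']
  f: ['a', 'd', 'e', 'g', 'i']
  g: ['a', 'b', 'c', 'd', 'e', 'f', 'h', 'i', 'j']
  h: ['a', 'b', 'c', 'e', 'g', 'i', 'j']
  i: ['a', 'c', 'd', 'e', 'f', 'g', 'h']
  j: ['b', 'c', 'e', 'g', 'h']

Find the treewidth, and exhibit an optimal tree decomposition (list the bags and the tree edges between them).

The largest bag has 5 vertices, giving width 4; this decomposition certifies tw(G) ≤ 4. On the other hand G contains the 5-clique {a, d, f, g, i}. A clique must lie in a single bag of any decomposition, so no decomposition can have width below 4. Therefore the treewidth is 4.

Treewidth 4.
Bags: B1 = {a, e, f, g, i}  B2 = {a, e, g, h, i}  B3 = {a, d, f, g, i}  B4 = {c, e, g, h, i}  B5 = {c, e, g, h, j}  B6 = {b, e, g, h, j}
Tree: B1–B2, B1–B3, B2–B4, B4–B5, B5–B6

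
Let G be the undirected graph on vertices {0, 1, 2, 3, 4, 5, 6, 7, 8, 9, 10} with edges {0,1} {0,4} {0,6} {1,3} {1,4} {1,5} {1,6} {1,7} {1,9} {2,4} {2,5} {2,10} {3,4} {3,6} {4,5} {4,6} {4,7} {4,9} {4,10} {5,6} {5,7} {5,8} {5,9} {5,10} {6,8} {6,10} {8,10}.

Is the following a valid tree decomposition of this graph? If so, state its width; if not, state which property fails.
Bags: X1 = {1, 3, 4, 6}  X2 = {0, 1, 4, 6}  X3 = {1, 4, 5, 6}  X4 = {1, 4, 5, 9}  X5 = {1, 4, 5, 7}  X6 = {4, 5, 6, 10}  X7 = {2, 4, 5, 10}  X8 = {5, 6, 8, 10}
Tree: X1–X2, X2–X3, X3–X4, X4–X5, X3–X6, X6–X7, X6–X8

Yes; width 3.

Every vertex of G appears in some bag (union = {0, 1, 2, 3, 4, 5, 6, 7, 8, 9, 10}); every edge is covered by a bag; and for each vertex v the set of bags containing v is connected in the bag tree. The decomposition is therefore valid. The largest bag has 4 vertices, so the width is 3.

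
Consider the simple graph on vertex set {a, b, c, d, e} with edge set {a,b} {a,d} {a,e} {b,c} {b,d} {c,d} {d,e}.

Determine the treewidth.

A width-2 tree decomposition is:
Bags: B1 = {a, d, e}  B2 = {a, b, d}  B3 = {b, c, d}
Tree: B1–B2, B2–B3
Each bag holds 3 vertices, so the decomposition has width 2, which upper-bounds the treewidth. Conversely, {b, c, d} is a clique of size 3, and the vertices of any clique must share a bag in every tree decomposition; so some bag has ≥ 3 vertices and tw(G) ≥ 2. Hence tw(G) = 2 exactly.

2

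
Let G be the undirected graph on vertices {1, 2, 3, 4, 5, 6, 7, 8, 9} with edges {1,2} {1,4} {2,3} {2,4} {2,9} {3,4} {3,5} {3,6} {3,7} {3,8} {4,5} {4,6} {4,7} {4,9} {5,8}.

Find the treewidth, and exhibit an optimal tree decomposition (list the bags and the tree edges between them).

Each bag holds 3 vertices, so the decomposition has width 2, which upper-bounds the treewidth. For the lower bound, the 3 vertices {3, 5, 8} are pairwise adjacent, and any tree decomposition puts a clique entirely inside one bag — forcing width ≥ 2. Hence tw(G) = 2 exactly.

Treewidth 2.
One such decomposition:
Bags: B1 = {1, 2, 4}  B2 = {2, 4, 9}  B3 = {2, 3, 4}  B4 = {3, 4, 5}  B5 = {3, 4, 7}  B6 = {3, 5, 8}  B7 = {3, 4, 6}
Tree: B1–B2, B2–B3, B3–B4, B4–B5, B4–B6, B4–B7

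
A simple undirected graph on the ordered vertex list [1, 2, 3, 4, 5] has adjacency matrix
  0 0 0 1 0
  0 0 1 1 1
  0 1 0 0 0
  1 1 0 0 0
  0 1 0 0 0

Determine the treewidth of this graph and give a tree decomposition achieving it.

Treewidth 1.
One optimal decomposition is:
Bags: B1 = {2, 4}  B2 = {1, 4}  B3 = {2, 5}  B4 = {2, 3}
Tree: B1–B2, B1–B3, B1–B4

Every bag has size at most 2, so the width is 2 − 1 = 1 and tw(G) ≤ 1. G has an edge, so its treewidth is at least 1. Therefore the treewidth is 1.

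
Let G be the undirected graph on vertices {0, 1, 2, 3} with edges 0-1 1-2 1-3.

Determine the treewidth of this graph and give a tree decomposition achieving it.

Treewidth 1.
One optimal decomposition is:
Bags: B1 = {1, 2}  B2 = {1, 3}  B3 = {0, 1}
Tree: B1–B2, B2–B3

Every bag has size at most 2, so the width is 2 − 1 = 1 and tw(G) ≤ 1. Since G has at least one edge (e.g. 1–2), it is not an edgeless graph, so tw(G) ≥ 1. Therefore the treewidth is 1.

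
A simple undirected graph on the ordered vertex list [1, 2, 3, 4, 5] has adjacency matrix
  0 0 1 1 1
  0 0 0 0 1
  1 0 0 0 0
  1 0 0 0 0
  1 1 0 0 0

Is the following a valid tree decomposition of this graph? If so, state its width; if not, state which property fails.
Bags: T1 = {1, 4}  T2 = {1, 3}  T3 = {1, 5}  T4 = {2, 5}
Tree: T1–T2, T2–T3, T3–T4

Yes; width 1.

Checking the three conditions: (i) the bags cover all of {1, 2, 3, 4, 5}; (ii) for each edge, some bag contains both endpoints; (iii) the bags containing any fixed vertex form a subtree. All hold, so the decomposition is valid with width 2 − 1 = 1.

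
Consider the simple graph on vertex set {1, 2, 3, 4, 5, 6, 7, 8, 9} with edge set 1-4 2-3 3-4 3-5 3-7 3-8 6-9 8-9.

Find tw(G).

1

A width-1 tree decomposition is:
Bags: B1 = {3, 8}  B2 = {8, 9}  B3 = {3, 7}  B4 = {3, 5}  B5 = {3, 4}  B6 = {1, 4}  B7 = {6, 9}  B8 = {2, 3}
Tree: B1–B2, B1–B3, B1–B4, B1–B5, B5–B6, B2–B7, B3–B8
Every bag has size at most 2, so the width is 2 − 1 = 1 and tw(G) ≤ 1. Any graph with an edge has treewidth ≥ 1, and G has the edge 3–8. Combining the bounds, tw(G) = 1.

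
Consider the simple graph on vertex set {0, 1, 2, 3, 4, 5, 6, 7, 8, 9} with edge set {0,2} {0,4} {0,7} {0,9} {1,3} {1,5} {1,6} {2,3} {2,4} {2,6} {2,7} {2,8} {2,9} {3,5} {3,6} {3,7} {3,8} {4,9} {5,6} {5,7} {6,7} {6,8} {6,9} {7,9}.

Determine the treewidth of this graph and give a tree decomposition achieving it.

Treewidth 3.
Bags: B1 = {2, 3, 6, 8}  B2 = {2, 3, 6, 7}  B3 = {3, 5, 6, 7}  B4 = {1, 3, 5, 6}  B5 = {2, 6, 7, 9}  B6 = {0, 2, 7, 9}  B7 = {0, 2, 4, 9}
Tree: B1–B2, B2–B3, B3–B4, B2–B5, B5–B6, B6–B7

The largest bag has 4 vertices, giving width 3; this decomposition certifies tw(G) ≤ 3. On the other hand G contains the 4-clique {1, 3, 5, 6}. A clique must lie in a single bag of any decomposition, so no decomposition can have width below 3. Hence tw(G) = 3 exactly.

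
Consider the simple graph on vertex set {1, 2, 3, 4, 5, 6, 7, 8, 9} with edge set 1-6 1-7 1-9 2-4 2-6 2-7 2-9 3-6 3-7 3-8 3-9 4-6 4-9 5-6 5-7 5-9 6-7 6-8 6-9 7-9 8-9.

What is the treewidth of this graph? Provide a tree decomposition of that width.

Each bag holds 4 vertices, so the decomposition has width 3, which upper-bounds the treewidth. For the lower bound, the 4 vertices {3, 6, 8, 9} are pairwise adjacent, and any tree decomposition puts a clique entirely inside one bag — forcing width ≥ 3. Combining the bounds, tw(G) = 3.

Treewidth 3.
Bags: B1 = {2, 6, 7, 9}  B2 = {3, 6, 7, 9}  B3 = {5, 6, 7, 9}  B4 = {3, 6, 8, 9}  B5 = {1, 6, 7, 9}  B6 = {2, 4, 6, 9}
Tree: B1–B2, B2–B3, B2–B4, B1–B5, B1–B6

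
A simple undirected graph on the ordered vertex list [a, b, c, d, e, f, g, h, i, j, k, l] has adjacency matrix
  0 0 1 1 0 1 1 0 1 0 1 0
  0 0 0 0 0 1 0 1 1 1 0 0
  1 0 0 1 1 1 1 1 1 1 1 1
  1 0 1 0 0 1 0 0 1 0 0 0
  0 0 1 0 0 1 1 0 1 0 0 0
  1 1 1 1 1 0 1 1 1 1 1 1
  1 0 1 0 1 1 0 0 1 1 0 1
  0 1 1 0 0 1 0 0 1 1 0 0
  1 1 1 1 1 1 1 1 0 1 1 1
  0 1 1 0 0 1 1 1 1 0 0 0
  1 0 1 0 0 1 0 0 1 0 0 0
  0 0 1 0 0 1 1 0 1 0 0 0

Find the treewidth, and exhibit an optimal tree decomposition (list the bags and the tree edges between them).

Treewidth 4.
One optimal decomposition is:
Bags: B1 = {c, f, g, i, l}  B2 = {c, e, f, g, i}  B3 = {a, c, f, g, i}  B4 = {c, f, g, i, j}  B5 = {c, f, h, i, j}  B6 = {a, c, f, i, k}  B7 = {b, f, h, i, j}  B8 = {a, c, d, f, i}
Tree: B1–B2, B2–B3, B3–B4, B4–B5, B3–B6, B5–B7, B3–B8

Each bag holds 5 vertices, so the decomposition has width 4, which upper-bounds the treewidth. On the other hand G contains the 5-clique {a, c, d, f, i}. A clique must lie in a single bag of any decomposition, so no decomposition can have width below 4. Therefore the treewidth is 4.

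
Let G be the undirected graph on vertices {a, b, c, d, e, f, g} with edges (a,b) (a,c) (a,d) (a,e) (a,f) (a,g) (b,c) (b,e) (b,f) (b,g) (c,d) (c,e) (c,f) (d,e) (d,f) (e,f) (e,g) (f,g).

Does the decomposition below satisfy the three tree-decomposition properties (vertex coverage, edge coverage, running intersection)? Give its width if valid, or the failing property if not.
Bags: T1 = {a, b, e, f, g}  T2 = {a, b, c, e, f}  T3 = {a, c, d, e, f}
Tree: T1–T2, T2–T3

Yes; width 4.

Every vertex of G appears in some bag (union = {a, b, c, d, e, f, g}); every edge is covered by a bag; and for each vertex v the set of bags containing v is connected in the bag tree. The decomposition is therefore valid. The largest bag has 5 vertices, so the width is 4.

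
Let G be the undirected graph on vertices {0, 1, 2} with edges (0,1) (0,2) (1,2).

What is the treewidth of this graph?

A width-2 tree decomposition is:
Bags: B1 = {0, 1, 2}
Tree: (single bag)
A single bag containing all 3 vertices is trivially a valid decomposition of width 2. On the other hand G contains the 3-clique {0, 1, 2}. A clique must lie in a single bag of any decomposition, so no decomposition can have width below 2. Combining the bounds, tw(G) = 2.

2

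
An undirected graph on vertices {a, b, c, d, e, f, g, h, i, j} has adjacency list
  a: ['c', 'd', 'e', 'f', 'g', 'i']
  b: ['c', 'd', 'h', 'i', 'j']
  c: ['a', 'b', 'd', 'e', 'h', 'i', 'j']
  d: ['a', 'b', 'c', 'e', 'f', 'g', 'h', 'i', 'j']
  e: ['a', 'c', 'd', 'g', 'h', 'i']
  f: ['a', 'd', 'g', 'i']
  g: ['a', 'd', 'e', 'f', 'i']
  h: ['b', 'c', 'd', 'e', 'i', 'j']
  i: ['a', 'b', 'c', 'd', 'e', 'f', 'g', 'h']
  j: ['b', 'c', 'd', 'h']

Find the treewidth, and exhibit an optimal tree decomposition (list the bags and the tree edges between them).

Treewidth 4.
One such decomposition:
Bags: B1 = {a, d, e, g, i}  B2 = {a, c, d, e, i}  B3 = {a, d, f, g, i}  B4 = {c, d, e, h, i}  B5 = {b, c, d, h, i}  B6 = {b, c, d, h, j}
Tree: B1–B2, B1–B3, B2–B4, B4–B5, B5–B6

Every bag has size at most 5, so the width is 5 − 1 = 4 and tw(G) ≤ 4. On the other hand G contains the 5-clique {b, c, d, h, j}. A clique must lie in a single bag of any decomposition, so no decomposition can have width below 4. Combining the bounds, tw(G) = 4.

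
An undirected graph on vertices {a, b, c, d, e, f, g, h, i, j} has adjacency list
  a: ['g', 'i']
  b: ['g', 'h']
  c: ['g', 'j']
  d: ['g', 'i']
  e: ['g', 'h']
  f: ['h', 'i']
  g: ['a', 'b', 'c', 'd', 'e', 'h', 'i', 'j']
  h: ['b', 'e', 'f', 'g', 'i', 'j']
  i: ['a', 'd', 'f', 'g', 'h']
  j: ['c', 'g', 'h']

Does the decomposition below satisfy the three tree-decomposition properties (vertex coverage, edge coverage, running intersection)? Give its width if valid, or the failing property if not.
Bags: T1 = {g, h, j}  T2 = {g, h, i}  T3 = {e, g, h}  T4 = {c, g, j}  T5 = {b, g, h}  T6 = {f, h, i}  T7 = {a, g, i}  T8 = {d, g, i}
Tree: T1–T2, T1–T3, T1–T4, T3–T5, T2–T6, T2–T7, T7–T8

Vertex coverage: the bags together contain {a, b, c, d, e, f, g, h, i, j}, the full vertex set. Edge coverage: each edge of G has both endpoints in at least one bag. Running intersection: for every vertex, the bags containing it form a connected subtree. All three properties hold, so this is a valid tree decomposition of width max|bag| − 1 = 2, and hence tw(G) ≤ 2.

Yes; width 2.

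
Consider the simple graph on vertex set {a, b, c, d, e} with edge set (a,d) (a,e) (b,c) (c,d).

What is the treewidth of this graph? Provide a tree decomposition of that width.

Treewidth 1.
One optimal decomposition is:
Bags: B1 = {a, e}  B2 = {a, d}  B3 = {c, d}  B4 = {b, c}
Tree: B1–B2, B2–B3, B3–B4

Each bag holds 2 vertices, so the decomposition has width 1, which upper-bounds the treewidth. G has an edge, so its treewidth is at least 1. Combining the bounds, tw(G) = 1.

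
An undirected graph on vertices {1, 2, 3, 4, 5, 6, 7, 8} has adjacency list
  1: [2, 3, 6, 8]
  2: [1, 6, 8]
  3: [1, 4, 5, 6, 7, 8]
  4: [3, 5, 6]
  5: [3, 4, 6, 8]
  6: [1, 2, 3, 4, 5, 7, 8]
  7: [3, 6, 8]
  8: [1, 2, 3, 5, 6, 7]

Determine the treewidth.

3

A width-3 tree decomposition is:
Bags: B1 = {3, 4, 5, 6}  B2 = {3, 5, 6, 8}  B3 = {1, 3, 6, 8}  B4 = {3, 6, 7, 8}  B5 = {1, 2, 6, 8}
Tree: B1–B2, B2–B3, B2–B4, B3–B5
Each bag holds 4 vertices, so the decomposition has width 3, which upper-bounds the treewidth. For the lower bound, the 4 vertices {1, 2, 6, 8} are pairwise adjacent, and any tree decomposition puts a clique entirely inside one bag — forcing width ≥ 3. Therefore the treewidth is 3.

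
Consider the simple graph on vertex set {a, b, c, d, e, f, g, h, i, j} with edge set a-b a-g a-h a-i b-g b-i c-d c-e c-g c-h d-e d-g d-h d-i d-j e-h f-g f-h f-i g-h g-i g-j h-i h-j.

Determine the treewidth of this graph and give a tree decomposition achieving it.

Treewidth 3.
Bags: B1 = {a, g, h, i}  B2 = {d, g, h, i}  B3 = {d, g, h, j}  B4 = {c, d, g, h}  B5 = {c, d, e, h}  B6 = {a, b, g, i}  B7 = {f, g, h, i}
Tree: B1–B2, B2–B3, B2–B4, B4–B5, B1–B6, B1–B7

Every bag has size at most 4, so the width is 4 − 1 = 3 and tw(G) ≤ 3. On the other hand G contains the 4-clique {d, g, h, j}. A clique must lie in a single bag of any decomposition, so no decomposition can have width below 3. Combining the bounds, tw(G) = 3.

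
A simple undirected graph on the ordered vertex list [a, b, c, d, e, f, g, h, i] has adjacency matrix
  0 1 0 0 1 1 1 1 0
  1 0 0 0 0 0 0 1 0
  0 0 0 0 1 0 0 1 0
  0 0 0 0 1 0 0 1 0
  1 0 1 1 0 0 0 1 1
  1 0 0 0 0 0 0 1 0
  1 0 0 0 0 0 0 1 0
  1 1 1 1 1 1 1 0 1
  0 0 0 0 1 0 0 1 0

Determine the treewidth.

2

A width-2 tree decomposition is:
Bags: B1 = {a, e, h}  B2 = {a, b, h}  B3 = {a, g, h}  B4 = {c, e, h}  B5 = {a, f, h}  B6 = {d, e, h}  B7 = {e, h, i}
Tree: B1–B2, B2–B3, B1–B4, B3–B5, B1–B6, B6–B7
The largest bag has 3 vertices, giving width 2; this decomposition certifies tw(G) ≤ 2. Conversely, {d, e, h} is a clique of size 3, and the vertices of any clique must share a bag in every tree decomposition; so some bag has ≥ 3 vertices and tw(G) ≥ 2. The upper and lower bounds meet at 2, so that is the treewidth.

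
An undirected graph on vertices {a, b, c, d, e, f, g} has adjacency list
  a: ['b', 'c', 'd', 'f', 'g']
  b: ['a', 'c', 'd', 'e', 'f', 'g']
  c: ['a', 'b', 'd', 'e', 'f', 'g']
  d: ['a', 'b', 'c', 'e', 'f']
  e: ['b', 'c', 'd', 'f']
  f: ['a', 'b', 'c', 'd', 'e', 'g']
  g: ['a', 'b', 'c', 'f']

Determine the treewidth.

4

A width-4 tree decomposition is:
Bags: B1 = {a, b, c, d, f}  B2 = {a, b, c, f, g}  B3 = {b, c, d, e, f}
Tree: B1–B2, B1–B3
Every bag has size at most 5, so the width is 5 − 1 = 4 and tw(G) ≤ 4. Conversely, {b, c, d, e, f} is a clique of size 5, and the vertices of any clique must share a bag in every tree decomposition; so some bag has ≥ 5 vertices and tw(G) ≥ 4. Combining the bounds, tw(G) = 4.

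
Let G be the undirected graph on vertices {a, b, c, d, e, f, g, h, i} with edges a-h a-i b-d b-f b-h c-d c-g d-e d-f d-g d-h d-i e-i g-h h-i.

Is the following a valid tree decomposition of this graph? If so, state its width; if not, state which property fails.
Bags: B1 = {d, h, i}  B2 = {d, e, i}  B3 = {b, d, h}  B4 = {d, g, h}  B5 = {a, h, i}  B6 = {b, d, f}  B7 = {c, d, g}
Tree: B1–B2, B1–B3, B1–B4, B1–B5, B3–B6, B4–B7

Yes; width 2.

Vertex coverage: the bags together contain {a, b, c, d, e, f, g, h, i}, the full vertex set. Edge coverage: each edge of G has both endpoints in at least one bag. Running intersection: for every vertex, the bags containing it form a connected subtree. All three properties hold, so this is a valid tree decomposition of width max|bag| − 1 = 2, and hence tw(G) ≤ 2.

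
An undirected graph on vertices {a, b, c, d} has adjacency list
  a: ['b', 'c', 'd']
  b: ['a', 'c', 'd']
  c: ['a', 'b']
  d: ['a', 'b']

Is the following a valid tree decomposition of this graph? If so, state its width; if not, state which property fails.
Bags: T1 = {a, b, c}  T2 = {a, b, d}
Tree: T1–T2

Checking the three conditions: (i) the bags cover all of {a, b, c, d}; (ii) for each edge, some bag contains both endpoints; (iii) the bags containing any fixed vertex form a subtree. All hold, so the decomposition is valid with width 3 − 1 = 2.

Yes; width 2.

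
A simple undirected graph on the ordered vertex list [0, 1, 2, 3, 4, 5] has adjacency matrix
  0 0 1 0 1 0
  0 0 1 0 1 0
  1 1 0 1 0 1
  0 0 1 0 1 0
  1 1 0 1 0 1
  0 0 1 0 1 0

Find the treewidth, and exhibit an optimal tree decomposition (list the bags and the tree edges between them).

Each bag holds 3 vertices, so the decomposition has width 2, which upper-bounds the treewidth. For the lower bound, G contains the cycle 4–3–2–5–4, so G is not a forest; only forests have treewidth ≤ 1, hence tw(G) ≥ 2. Therefore the treewidth is 2.

Treewidth 2.
One optimal decomposition is:
Bags: B1 = {2, 3, 4}  B2 = {2, 4, 5}  B3 = {1, 2, 4}  B4 = {0, 2, 4}
Tree: B1–B2, B2–B3, B3–B4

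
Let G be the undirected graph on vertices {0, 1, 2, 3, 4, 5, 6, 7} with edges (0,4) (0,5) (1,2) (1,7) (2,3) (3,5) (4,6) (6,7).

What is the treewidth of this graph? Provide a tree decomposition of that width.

Treewidth 2.
One such decomposition:
Bags: B1 = {2, 3, 5}  B2 = {0, 2, 5}  B3 = {0, 2, 4}  B4 = {2, 4, 6}  B5 = {2, 6, 7}  B6 = {1, 2, 7}
Tree: B1–B2, B2–B3, B3–B4, B4–B5, B5–B6

Each bag holds 3 vertices, so the decomposition has width 2, which upper-bounds the treewidth. Since 2–3–5–0–4–6–7–1–2 is a cycle in G, G is not acyclic. Forests are exactly the graphs of treewidth ≤ 1, so tw(G) ≥ 2. The upper and lower bounds meet at 2, so that is the treewidth.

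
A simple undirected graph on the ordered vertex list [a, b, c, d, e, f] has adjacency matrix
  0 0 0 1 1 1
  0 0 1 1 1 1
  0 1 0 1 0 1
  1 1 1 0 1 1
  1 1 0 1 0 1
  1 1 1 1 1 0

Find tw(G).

A width-3 tree decomposition is:
Bags: B1 = {a, d, e, f}  B2 = {b, d, e, f}  B3 = {b, c, d, f}
Tree: B1–B2, B2–B3
Every bag has size at most 4, so the width is 4 − 1 = 3 and tw(G) ≤ 3. Conversely, {a, d, e, f} is a clique of size 4, and the vertices of any clique must share a bag in every tree decomposition; so some bag has ≥ 4 vertices and tw(G) ≥ 3. The upper and lower bounds meet at 3, so that is the treewidth.

3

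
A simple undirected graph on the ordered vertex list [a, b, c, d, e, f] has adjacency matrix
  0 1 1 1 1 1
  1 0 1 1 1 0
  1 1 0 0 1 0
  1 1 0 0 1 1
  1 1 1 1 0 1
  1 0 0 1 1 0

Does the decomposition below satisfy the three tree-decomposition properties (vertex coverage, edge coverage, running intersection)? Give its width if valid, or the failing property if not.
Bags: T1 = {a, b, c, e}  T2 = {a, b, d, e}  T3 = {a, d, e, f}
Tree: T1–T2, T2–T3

Yes; width 3.

Checking the three conditions: (i) the bags cover all of {a, b, c, d, e, f}; (ii) for each edge, some bag contains both endpoints; (iii) the bags containing any fixed vertex form a subtree. All hold, so the decomposition is valid with width 4 − 1 = 3.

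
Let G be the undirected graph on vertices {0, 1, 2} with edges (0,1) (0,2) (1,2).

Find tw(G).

A width-2 tree decomposition is:
Bags: B1 = {0, 1, 2}
Tree: (single bag)
A single bag containing all 3 vertices is trivially a valid decomposition of width 2. On the other hand G contains the 3-clique {0, 1, 2}. A clique must lie in a single bag of any decomposition, so no decomposition can have width below 2. Therefore the treewidth is 2.

2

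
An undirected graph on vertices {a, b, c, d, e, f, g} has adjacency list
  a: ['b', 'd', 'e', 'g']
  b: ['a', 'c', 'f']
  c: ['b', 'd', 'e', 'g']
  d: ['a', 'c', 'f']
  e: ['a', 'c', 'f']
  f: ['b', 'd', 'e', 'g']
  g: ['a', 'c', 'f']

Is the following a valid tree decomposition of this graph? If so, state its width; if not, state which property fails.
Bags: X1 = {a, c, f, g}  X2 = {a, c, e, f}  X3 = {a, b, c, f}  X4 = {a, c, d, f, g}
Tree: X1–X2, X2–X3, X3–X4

No — bags containing vertex g are not connected in the tree.

A tree decomposition must satisfy three properties: every vertex lies in some bag; for every edge, both endpoints lie together in some bag; and for every vertex, the bags containing it form a connected subtree. Here bags containing vertex g are not connected in the tree, so the decomposition is invalid.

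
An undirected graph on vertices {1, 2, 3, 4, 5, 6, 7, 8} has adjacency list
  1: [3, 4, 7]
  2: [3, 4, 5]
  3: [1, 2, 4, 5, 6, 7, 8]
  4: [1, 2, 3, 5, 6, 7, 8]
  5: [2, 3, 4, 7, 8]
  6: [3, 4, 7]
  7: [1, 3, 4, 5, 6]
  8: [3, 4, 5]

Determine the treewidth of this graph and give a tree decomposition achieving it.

Treewidth 3.
Bags: B1 = {3, 4, 6, 7}  B2 = {3, 4, 5, 7}  B3 = {3, 4, 5, 8}  B4 = {1, 3, 4, 7}  B5 = {2, 3, 4, 5}
Tree: B1–B2, B2–B3, B2–B4, B3–B5

Every bag has size at most 4, so the width is 4 − 1 = 3 and tw(G) ≤ 3. For the lower bound, the 4 vertices {1, 3, 4, 7} are pairwise adjacent, and any tree decomposition puts a clique entirely inside one bag — forcing width ≥ 3. The upper and lower bounds meet at 3, so that is the treewidth.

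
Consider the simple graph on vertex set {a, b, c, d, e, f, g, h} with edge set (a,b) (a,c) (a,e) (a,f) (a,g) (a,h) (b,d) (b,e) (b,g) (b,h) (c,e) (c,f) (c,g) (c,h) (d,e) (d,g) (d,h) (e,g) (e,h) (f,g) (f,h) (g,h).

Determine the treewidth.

4

A width-4 tree decomposition is:
Bags: B1 = {a, c, e, g, h}  B2 = {a, b, e, g, h}  B3 = {a, c, f, g, h}  B4 = {b, d, e, g, h}
Tree: B1–B2, B1–B3, B2–B4
Each bag holds 5 vertices, so the decomposition has width 4, which upper-bounds the treewidth. Conversely, {b, d, e, g, h} is a clique of size 5, and the vertices of any clique must share a bag in every tree decomposition; so some bag has ≥ 5 vertices and tw(G) ≥ 4. The upper and lower bounds meet at 4, so that is the treewidth.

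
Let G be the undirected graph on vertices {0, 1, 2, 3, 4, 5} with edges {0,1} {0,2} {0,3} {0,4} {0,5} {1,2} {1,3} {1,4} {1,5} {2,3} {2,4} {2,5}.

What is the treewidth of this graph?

A width-3 tree decomposition is:
Bags: B1 = {0, 1, 2, 5}  B2 = {0, 1, 2, 3}  B3 = {0, 1, 2, 4}
Tree: B1–B2, B2–B3
Every bag has size at most 4, so the width is 4 − 1 = 3 and tw(G) ≤ 3. On the other hand G contains the 4-clique {0, 1, 2, 3}. A clique must lie in a single bag of any decomposition, so no decomposition can have width below 3. The upper and lower bounds meet at 3, so that is the treewidth.

3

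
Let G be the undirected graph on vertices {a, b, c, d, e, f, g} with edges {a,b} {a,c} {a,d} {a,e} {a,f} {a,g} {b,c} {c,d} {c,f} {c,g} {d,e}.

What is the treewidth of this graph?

2

A width-2 tree decomposition is:
Bags: B1 = {a, b, c}  B2 = {a, c, d}  B3 = {a, c, f}  B4 = {a, c, g}  B5 = {a, d, e}
Tree: B1–B2, B1–B3, B3–B4, B2–B5
The largest bag has 3 vertices, giving width 2; this decomposition certifies tw(G) ≤ 2. For the lower bound, the 3 vertices {a, d, e} are pairwise adjacent, and any tree decomposition puts a clique entirely inside one bag — forcing width ≥ 2. Hence tw(G) = 2 exactly.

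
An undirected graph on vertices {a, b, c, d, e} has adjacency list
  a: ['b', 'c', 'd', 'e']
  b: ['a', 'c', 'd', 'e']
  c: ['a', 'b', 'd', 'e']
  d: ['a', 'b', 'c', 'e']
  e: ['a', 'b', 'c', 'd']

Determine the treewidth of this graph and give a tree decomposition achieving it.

A single bag containing all 5 vertices is trivially a valid decomposition of width 4. Conversely, {a, b, c, d, e} is a clique of size 5, and the vertices of any clique must share a bag in every tree decomposition; so some bag has ≥ 5 vertices and tw(G) ≥ 4. Combining the bounds, tw(G) = 4.

Treewidth 4.
Bags: B1 = {a, b, c, d, e}
Tree: (single bag)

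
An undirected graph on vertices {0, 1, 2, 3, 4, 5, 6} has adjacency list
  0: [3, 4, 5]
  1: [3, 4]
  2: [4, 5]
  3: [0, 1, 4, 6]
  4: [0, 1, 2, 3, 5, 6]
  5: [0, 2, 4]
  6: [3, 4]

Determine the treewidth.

A width-2 tree decomposition is:
Bags: B1 = {3, 4, 6}  B2 = {0, 3, 4}  B3 = {0, 4, 5}  B4 = {2, 4, 5}  B5 = {1, 3, 4}
Tree: B1–B2, B2–B3, B3–B4, B2–B5
Each bag holds 3 vertices, so the decomposition has width 2, which upper-bounds the treewidth. On the other hand G contains the 3-clique {2, 4, 5}. A clique must lie in a single bag of any decomposition, so no decomposition can have width below 2. Hence tw(G) = 2 exactly.

2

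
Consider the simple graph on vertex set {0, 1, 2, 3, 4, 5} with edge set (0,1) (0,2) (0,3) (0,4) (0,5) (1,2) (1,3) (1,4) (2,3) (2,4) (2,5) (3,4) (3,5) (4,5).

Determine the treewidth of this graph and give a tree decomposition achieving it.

Treewidth 4.
Bags: B1 = {0, 2, 3, 4, 5}  B2 = {0, 1, 2, 3, 4}
Tree: B1–B2

Every bag has size at most 5, so the width is 5 − 1 = 4 and tw(G) ≤ 4. On the other hand G contains the 5-clique {0, 1, 2, 3, 4}. A clique must lie in a single bag of any decomposition, so no decomposition can have width below 4. Combining the bounds, tw(G) = 4.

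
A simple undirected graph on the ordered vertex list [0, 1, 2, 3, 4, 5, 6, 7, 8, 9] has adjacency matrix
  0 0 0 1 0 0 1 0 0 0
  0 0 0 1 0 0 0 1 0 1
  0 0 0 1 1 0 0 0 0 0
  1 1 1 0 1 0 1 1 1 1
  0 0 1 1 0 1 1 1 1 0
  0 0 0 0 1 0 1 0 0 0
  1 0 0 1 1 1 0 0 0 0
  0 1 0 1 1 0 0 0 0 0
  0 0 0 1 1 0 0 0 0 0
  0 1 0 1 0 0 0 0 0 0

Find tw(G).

A width-2 tree decomposition is:
Bags: B1 = {1, 3, 7}  B2 = {3, 4, 7}  B3 = {1, 3, 9}  B4 = {3, 4, 8}  B5 = {3, 4, 6}  B6 = {0, 3, 6}  B7 = {4, 5, 6}  B8 = {2, 3, 4}
Tree: B1–B2, B1–B3, B2–B4, B2–B5, B5–B6, B5–B7, B4–B8
The largest bag has 3 vertices, giving width 2; this decomposition certifies tw(G) ≤ 2. On the other hand G contains the 3-clique {0, 3, 6}. A clique must lie in a single bag of any decomposition, so no decomposition can have width below 2. Hence tw(G) = 2 exactly.

2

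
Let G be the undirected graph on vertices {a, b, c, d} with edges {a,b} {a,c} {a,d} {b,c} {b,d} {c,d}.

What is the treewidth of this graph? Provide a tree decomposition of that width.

Treewidth 3.
One optimal decomposition is:
Bags: B1 = {a, b, c, d}
Tree: (single bag)

With just one bag of size 4, the width is 4 − 1 = 3, so tw(G) ≤ 3. For the lower bound, the 4 vertices {a, b, c, d} are pairwise adjacent, and any tree decomposition puts a clique entirely inside one bag — forcing width ≥ 3. The upper and lower bounds meet at 3, so that is the treewidth.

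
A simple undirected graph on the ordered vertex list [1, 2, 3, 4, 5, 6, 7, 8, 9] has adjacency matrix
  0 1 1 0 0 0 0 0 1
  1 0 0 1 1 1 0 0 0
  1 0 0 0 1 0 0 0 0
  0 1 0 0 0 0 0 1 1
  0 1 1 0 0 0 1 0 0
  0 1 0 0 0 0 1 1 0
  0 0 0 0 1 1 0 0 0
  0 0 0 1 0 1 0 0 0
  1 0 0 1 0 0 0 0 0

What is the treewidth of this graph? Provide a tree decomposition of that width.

Treewidth 3.
Bags: B1 = {5, 6, 7, 8}  B2 = {2, 5, 6, 8}  B3 = {2, 4, 5, 8}  B4 = {2, 3, 4, 5}  B5 = {1, 2, 3, 4}  B6 = {1, 3, 4, 9}
Tree: B1–B2, B2–B3, B3–B4, B4–B5, B5–B6

Each bag holds 4 vertices, so the decomposition has width 3, which upper-bounds the treewidth. For the lower bound: the 4 vertex sets {6,7,8}, {5}, {2}, {1,3,4,9} are disjoint, each induces a connected subgraph, and every pair is joined by at least one edge of G. Contracting each set to a single vertex therefore yields K_{4} as a minor, and since treewidth is minor-monotone, tw(G) ≥ tw(K_{4}) = 3. Hence tw(G) = 3 exactly.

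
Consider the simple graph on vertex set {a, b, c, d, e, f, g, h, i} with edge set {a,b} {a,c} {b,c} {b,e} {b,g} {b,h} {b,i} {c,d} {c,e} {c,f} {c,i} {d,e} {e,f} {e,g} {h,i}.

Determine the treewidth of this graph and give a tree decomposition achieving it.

The largest bag has 3 vertices, giving width 2; this decomposition certifies tw(G) ≤ 2. Conversely, {c, d, e} is a clique of size 3, and the vertices of any clique must share a bag in every tree decomposition; so some bag has ≥ 3 vertices and tw(G) ≥ 2. The upper and lower bounds meet at 2, so that is the treewidth.

Treewidth 2.
Bags: B1 = {c, e, f}  B2 = {b, c, e}  B3 = {b, e, g}  B4 = {b, c, i}  B5 = {b, h, i}  B6 = {a, b, c}  B7 = {c, d, e}
Tree: B1–B2, B2–B3, B2–B4, B4–B5, B4–B6, B2–B7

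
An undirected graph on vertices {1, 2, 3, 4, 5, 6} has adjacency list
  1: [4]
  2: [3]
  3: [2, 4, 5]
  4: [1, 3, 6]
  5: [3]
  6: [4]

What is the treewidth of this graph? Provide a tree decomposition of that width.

Each bag holds 2 vertices, so the decomposition has width 1, which upper-bounds the treewidth. Any graph with an edge has treewidth ≥ 1, and G has the edge 6–4. Combining the bounds, tw(G) = 1.

Treewidth 1.
Bags: B1 = {4, 6}  B2 = {1, 4}  B3 = {3, 4}  B4 = {3, 5}  B5 = {2, 3}
Tree: B1–B2, B2–B3, B3–B4, B3–B5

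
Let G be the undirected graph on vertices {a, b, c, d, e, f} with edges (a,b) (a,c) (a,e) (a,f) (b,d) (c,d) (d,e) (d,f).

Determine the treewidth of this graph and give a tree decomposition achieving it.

Treewidth 2.
Bags: B1 = {a, d, e}  B2 = {a, c, d}  B3 = {a, b, d}  B4 = {a, d, f}
Tree: B1–B2, B2–B3, B3–B4

The largest bag has 3 vertices, giving width 2; this decomposition certifies tw(G) ≤ 2. The edges d–e–a–c–d form a cycle, so G is not a tree and its treewidth is at least 2. Combining the bounds, tw(G) = 2.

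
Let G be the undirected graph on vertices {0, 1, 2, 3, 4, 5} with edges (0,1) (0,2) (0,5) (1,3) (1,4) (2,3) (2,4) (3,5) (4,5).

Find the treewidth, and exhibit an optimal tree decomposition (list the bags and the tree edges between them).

Each bag holds 4 vertices, so the decomposition has width 3, which upper-bounds the treewidth. For the lower bound: the 4 vertex sets {0,2}, {1,4}, {3}, {5} are disjoint, each induces a connected subgraph, and every pair is joined by at least one edge of G. Contracting each set to a single vertex therefore yields K_{4} as a minor, and since treewidth is minor-monotone, tw(G) ≥ tw(K_{4}) = 3. Therefore the treewidth is 3.

Treewidth 3.
Bags: B1 = {0, 2, 3, 4}  B2 = {0, 1, 3, 4}  B3 = {0, 3, 4, 5}
Tree: B1–B2, B2–B3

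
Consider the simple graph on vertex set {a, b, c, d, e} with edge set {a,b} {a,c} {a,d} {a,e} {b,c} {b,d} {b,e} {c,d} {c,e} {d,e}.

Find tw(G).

4

A width-4 tree decomposition is:
Bags: B1 = {a, b, c, d, e}
Tree: (single bag)
With just one bag of size 5, the width is 5 − 1 = 4, so tw(G) ≤ 4. For the lower bound, the 5 vertices {a, b, c, d, e} are pairwise adjacent, and any tree decomposition puts a clique entirely inside one bag — forcing width ≥ 4. Hence tw(G) = 4 exactly.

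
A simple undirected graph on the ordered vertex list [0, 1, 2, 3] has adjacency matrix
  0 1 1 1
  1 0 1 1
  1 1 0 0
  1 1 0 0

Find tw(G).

2

A width-2 tree decomposition is:
Bags: B1 = {0, 1, 3}  B2 = {0, 1, 2}
Tree: B1–B2
Every bag has size at most 3, so the width is 3 − 1 = 2 and tw(G) ≤ 2. For the lower bound, the 3 vertices {0, 1, 2} are pairwise adjacent, and any tree decomposition puts a clique entirely inside one bag — forcing width ≥ 2. Combining the bounds, tw(G) = 2.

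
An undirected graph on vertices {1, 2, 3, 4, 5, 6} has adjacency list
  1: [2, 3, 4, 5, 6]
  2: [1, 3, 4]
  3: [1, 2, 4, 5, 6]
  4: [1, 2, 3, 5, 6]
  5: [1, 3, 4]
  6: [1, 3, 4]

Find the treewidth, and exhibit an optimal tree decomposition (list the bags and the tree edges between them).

The largest bag has 4 vertices, giving width 3; this decomposition certifies tw(G) ≤ 3. For the lower bound, the 4 vertices {1, 2, 3, 4} are pairwise adjacent, and any tree decomposition puts a clique entirely inside one bag — forcing width ≥ 3. Hence tw(G) = 3 exactly.

Treewidth 3.
One such decomposition:
Bags: B1 = {1, 3, 4, 5}  B2 = {1, 3, 4, 6}  B3 = {1, 2, 3, 4}
Tree: B1–B2, B2–B3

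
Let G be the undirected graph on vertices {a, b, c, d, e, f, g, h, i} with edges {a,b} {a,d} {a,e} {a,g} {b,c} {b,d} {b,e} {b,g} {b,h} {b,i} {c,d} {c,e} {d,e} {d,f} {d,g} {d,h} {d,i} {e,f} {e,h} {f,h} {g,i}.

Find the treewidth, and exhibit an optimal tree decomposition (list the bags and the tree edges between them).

Each bag holds 4 vertices, so the decomposition has width 3, which upper-bounds the treewidth. On the other hand G contains the 4-clique {d, e, f, h}. A clique must lie in a single bag of any decomposition, so no decomposition can have width below 3. Combining the bounds, tw(G) = 3.

Treewidth 3.
Bags: B1 = {a, b, d, e}  B2 = {b, c, d, e}  B3 = {b, d, e, h}  B4 = {a, b, d, g}  B5 = {b, d, g, i}  B6 = {d, e, f, h}
Tree: B1–B2, B1–B3, B1–B4, B4–B5, B3–B6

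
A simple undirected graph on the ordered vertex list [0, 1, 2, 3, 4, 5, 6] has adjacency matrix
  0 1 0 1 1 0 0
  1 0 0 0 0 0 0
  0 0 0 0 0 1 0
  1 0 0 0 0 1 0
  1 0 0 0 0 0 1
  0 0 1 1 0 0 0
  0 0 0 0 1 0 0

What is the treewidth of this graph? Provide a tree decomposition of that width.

Every bag has size at most 2, so the width is 2 − 1 = 1 and tw(G) ≤ 1. Since G has at least one edge (e.g. 0–3), it is not an edgeless graph, so tw(G) ≥ 1. Combining the bounds, tw(G) = 1.

Treewidth 1.
One such decomposition:
Bags: B1 = {0, 3}  B2 = {3, 5}  B3 = {2, 5}  B4 = {0, 4}  B5 = {4, 6}  B6 = {0, 1}
Tree: B1–B2, B2–B3, B1–B4, B4–B5, B1–B6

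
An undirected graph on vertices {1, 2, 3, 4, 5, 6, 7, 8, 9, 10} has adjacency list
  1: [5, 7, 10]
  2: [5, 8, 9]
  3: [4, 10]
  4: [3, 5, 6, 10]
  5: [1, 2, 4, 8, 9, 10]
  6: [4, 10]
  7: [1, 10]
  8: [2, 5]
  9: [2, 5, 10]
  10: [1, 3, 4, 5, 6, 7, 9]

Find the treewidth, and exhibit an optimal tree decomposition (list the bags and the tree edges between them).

The largest bag has 3 vertices, giving width 2; this decomposition certifies tw(G) ≤ 2. On the other hand G contains the 3-clique {2, 5, 8}. A clique must lie in a single bag of any decomposition, so no decomposition can have width below 2. Hence tw(G) = 2 exactly.

Treewidth 2.
Bags: B1 = {4, 5, 10}  B2 = {1, 5, 10}  B3 = {5, 9, 10}  B4 = {1, 7, 10}  B5 = {2, 5, 9}  B6 = {3, 4, 10}  B7 = {2, 5, 8}  B8 = {4, 6, 10}
Tree: B1–B2, B2–B3, B2–B4, B3–B5, B1–B6, B5–B7, B1–B8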